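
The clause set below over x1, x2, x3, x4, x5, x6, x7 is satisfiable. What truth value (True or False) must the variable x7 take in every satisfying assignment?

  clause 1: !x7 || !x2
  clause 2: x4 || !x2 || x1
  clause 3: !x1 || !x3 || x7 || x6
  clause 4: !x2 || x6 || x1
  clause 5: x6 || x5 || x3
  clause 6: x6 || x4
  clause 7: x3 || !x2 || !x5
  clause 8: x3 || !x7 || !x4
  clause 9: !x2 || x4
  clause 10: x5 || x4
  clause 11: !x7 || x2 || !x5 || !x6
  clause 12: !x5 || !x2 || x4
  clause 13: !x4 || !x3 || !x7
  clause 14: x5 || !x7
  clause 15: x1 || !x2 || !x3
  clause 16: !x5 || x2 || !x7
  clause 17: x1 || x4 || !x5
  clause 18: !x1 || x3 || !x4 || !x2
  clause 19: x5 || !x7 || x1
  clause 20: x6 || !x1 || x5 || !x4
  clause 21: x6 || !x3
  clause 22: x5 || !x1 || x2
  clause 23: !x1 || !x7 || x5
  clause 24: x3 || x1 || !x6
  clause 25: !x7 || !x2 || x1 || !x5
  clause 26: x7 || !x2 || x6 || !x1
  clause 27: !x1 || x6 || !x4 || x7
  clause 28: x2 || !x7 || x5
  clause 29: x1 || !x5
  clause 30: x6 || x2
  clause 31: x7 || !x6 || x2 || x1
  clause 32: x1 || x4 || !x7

Suppose x7 = true.
(!x2) alone gives x2 = false.
(x5) alone gives x5 = true.
That conflicts with the unit clause (!x5).
So every satisfying assignment has x7 = False.

False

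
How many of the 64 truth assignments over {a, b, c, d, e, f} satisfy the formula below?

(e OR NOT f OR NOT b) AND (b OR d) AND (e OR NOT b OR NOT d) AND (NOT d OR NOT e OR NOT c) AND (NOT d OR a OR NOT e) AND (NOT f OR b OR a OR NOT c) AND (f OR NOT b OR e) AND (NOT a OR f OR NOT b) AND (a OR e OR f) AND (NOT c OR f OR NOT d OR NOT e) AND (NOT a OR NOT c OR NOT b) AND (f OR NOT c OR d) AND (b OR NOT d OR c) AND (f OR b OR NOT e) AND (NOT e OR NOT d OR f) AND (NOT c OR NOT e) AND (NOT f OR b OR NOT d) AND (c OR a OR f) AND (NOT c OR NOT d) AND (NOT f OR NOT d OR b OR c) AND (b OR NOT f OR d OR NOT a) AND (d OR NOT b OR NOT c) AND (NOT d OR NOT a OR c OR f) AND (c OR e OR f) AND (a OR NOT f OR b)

3

There are 2^6 = 64 truth assignments over (a, b, c, d, e, f).
Split on c. With c = true, the clauses containing c are satisfied and NOT c drops from the rest; 0 of the 2^5 = 32 assignments to the other variables satisfy what remains.
With c = false, by the same count on the reduced clause set, 3 assignments work.
Total: 0 + 3 = 3.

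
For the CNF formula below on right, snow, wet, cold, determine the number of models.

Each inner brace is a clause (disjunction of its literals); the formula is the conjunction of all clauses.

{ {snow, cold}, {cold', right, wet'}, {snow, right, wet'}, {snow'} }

3

There are 2^4 = 16 truth assignments over (right, snow, wet, cold).
Check each against the 4 clauses (columns in the order right, snow, wet, cold):
  F F F F  ✗ fails (snow + cold)
  F F F T  ✓ satisfies all
  F F T F  ✗ fails (snow + cold)
  F F T T  ✗ fails (cold' + right + wet')
  F T F F  ✗ fails (snow')
  F T F T  ✗ fails (snow')
  F T T F  ✗ fails (snow')
  F T T T  ✗ fails (cold' + right + wet')
  T F F F  ✗ fails (snow + cold)
  T F F T  ✓ satisfies all
  T F T F  ✗ fails (snow + cold)
  T F T T  ✓ satisfies all
  T T F F  ✗ fails (snow')
  T T F T  ✗ fails (snow')
  T T T F  ✗ fails (snow')
  T T T T  ✗ fails (snow')
3 of the 16 rows are models.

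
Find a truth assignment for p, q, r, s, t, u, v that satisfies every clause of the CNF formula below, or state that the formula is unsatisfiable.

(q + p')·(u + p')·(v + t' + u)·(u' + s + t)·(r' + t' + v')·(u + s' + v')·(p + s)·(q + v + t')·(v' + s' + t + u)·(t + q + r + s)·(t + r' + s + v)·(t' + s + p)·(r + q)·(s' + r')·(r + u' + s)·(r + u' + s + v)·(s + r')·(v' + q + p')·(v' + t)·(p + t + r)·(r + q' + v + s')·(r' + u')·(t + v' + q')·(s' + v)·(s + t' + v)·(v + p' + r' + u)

p: 0; q: 1; r: 0; s: 1; t: 1; u: 1; v: 1

Try q = 1.
Try u = 1.
(r') alone gives r = 0.
(s) alone gives s = 1.
(v) alone gives v = 1.
(t) alone gives t = 1.
No clause remains; p is free.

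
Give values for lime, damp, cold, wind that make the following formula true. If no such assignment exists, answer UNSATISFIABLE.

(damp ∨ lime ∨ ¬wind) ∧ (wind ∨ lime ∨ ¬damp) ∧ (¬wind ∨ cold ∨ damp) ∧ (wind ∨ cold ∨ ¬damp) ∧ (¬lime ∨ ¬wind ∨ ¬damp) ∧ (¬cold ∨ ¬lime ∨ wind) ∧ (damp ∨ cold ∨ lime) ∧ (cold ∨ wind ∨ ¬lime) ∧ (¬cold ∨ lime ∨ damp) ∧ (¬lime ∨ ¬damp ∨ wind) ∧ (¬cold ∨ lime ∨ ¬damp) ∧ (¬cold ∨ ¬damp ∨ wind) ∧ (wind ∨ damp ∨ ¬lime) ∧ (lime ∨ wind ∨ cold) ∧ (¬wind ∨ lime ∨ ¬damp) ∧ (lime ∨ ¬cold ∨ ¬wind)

lime ↦ True, damp ↦ False, cold ↦ True, wind ↦ True

Branch on damp: set damp = False.
Branch on lime: set lime = True.
(wind) alone gives wind = True.
(cold) alone gives cold = True.
Every clause now holds.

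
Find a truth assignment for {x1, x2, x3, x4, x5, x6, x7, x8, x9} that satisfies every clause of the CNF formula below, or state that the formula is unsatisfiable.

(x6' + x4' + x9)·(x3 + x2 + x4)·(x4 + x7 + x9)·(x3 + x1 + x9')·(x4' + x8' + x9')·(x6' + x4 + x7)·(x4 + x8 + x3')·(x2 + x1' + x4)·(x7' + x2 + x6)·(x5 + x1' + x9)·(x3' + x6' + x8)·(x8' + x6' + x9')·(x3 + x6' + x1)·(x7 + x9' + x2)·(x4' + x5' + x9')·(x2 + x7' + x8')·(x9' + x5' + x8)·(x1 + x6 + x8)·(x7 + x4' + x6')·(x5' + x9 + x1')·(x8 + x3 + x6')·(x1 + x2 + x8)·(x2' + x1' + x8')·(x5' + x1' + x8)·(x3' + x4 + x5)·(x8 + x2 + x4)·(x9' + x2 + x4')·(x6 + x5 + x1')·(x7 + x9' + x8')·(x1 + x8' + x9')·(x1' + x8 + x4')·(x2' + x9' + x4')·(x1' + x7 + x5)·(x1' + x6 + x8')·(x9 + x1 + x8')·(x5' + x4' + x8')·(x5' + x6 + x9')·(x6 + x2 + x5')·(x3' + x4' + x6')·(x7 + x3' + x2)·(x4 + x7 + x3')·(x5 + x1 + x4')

Suppose x6 = 0.
Suppose x7 = 0.
Suppose x4 = 1.
Suppose x8 = 0.
The clause (x1) is unit, so x1 = 1.
That conflicts with the unit clause (x1').
Backtrack on x8: now try x8 = 1.
The clause (x9') is unit, so x9 = 0.
The clause (x1') is unit, so x1 = 0.
That conflicts with the unit clause (x1).
Either choice for x8 ends in contradiction.
Backtrack on x4: now try x4 = 0.
The clause (x9) is unit, so x9 = 1.
The clause (x2) is unit, so x2 = 1.
The clause (x8') is unit, so x8 = 0.
The clause (x3') is unit, so x3 = 0.
The clause (x1) is unit, so x1 = 1.
The clause (x5') is unit, so x5 = 0.
That conflicts with the unit clause (x5).
Either choice for x4 ends in contradiction.
Backtrack on x7: now try x7 = 1.
The clause (x2) is unit, so x2 = 1.
Suppose x1 = 1.
The clause (x8') is unit, so x8 = 0.
The clause (x5') is unit, so x5 = 0.
That conflicts with the unit clause (x5).
Backtrack on x1: now try x1 = 0.
The clause (x8) is unit, so x8 = 1.
The clause (x9') is unit, so x9 = 0.
That conflicts with the unit clause (x9).
Either choice for x1 ends in contradiction.
Either choice for x7 ends in contradiction.
Backtrack on x6: now try x6 = 1.
Suppose x4 = 0.
The clause (x7) is unit, so x7 = 1.
Suppose x3 = 1.
The clause (x8) is unit, so x8 = 1.
The clause (x9') is unit, so x9 = 0.
The clause (x2) is unit, so x2 = 1.
The clause (x1') is unit, so x1 = 0.
That conflicts with the unit clause (x1).
Backtrack on x3: now try x3 = 0.
The clause (x2) is unit, so x2 = 1.
The clause (x1) is unit, so x1 = 1.
The clause (x8) is unit, so x8 = 1.
That conflicts with the unit clause (x8').
Either choice for x3 ends in contradiction.
Backtrack on x4: now try x4 = 1.
The clause (x9) is unit, so x9 = 1.
The clause (x8') is unit, so x8 = 0.
The clause (x3') is unit, so x3 = 0.
That conflicts with the unit clause (x3).
Either choice for x4 ends in contradiction.
Either choice for x6 ends in contradiction.

UNSATISFIABLE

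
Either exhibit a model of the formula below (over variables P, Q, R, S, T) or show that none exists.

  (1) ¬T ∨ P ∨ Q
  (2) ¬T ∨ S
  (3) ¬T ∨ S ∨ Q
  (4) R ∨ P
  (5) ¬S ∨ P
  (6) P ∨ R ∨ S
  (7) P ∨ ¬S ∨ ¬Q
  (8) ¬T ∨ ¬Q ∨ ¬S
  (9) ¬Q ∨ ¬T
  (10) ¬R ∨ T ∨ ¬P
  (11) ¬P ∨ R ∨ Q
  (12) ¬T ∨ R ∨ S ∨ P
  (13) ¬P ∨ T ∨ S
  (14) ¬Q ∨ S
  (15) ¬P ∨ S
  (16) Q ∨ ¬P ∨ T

P=True, Q=False, R=True, S=True, T=True

Try T = True.
(S) alone gives S = True.
(P) alone gives P = True.
(¬Q) alone gives Q = False.
(R) alone gives R = True.
Every clause now holds.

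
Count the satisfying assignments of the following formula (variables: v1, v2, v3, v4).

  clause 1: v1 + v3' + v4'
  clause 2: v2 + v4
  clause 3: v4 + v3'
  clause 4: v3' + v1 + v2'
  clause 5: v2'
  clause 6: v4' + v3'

2

There are 2^4 = 16 truth assignments over (v1, v2, v3, v4).
Check each against the 6 clauses (columns in the order v1, v2, v3, v4):
  F F F F  ✗ fails (v2 + v4)
  F F F T  ✓ satisfies all
  F F T F  ✗ fails (v2 + v4)
  F F T T  ✗ fails (v1 + v3' + v4')
  F T F F  ✗ fails (v2')
  F T F T  ✗ fails (v2')
  F T T F  ✗ fails (v4 + v3')
  F T T T  ✗ fails (v1 + v3' + v4')
  T F F F  ✗ fails (v2 + v4)
  T F F T  ✓ satisfies all
  T F T F  ✗ fails (v2 + v4)
  T F T T  ✗ fails (v4' + v3')
  T T F F  ✗ fails (v2')
  T T F T  ✗ fails (v2')
  T T T F  ✗ fails (v4 + v3')
  T T T T  ✗ fails (v2')
2 of the 16 rows are models.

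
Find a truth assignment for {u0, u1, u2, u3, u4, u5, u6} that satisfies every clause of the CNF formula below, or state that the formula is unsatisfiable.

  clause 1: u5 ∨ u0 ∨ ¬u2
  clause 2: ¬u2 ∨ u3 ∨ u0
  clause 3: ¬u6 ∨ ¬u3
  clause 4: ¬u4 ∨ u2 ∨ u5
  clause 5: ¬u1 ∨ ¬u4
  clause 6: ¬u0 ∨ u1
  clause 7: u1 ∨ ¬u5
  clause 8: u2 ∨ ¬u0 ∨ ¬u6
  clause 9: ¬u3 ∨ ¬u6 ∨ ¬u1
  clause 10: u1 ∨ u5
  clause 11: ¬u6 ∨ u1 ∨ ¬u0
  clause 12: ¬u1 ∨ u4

UNSATISFIABLE

Try u6 = False.
Try u1 = False.
The clause (¬u0) is unit, so u0 = False.
The clause (¬u5) is unit, so u5 = False.
That conflicts with the unit clause (u5).
Undo u1 and try u1 = True.
The clause (¬u4) is unit, so u4 = False.
That conflicts with the unit clause (u4).
Either choice for u1 ends in contradiction.
Undo u6 and try u6 = True.
The clause (¬u3) is unit, so u3 = False.
Try u2 = False.
The clause (¬u0) is unit, so u0 = False.
Try u4 = False.
The clause (¬u1) is unit, so u1 = False.
The clause (¬u5) is unit, so u5 = False.
That conflicts with the unit clause (u5).
Undo u4 and try u4 = True.
The clause (u5) is unit, so u5 = True.
The clause (¬u1) is unit, so u1 = False.
That conflicts with the unit clause (u1).
Either choice for u4 ends in contradiction.
Undo u2 and try u2 = True.
The clause (u0) is unit, so u0 = True.
The clause (u1) is unit, so u1 = True.
The clause (¬u4) is unit, so u4 = False.
That conflicts with the unit clause (u4).
Either choice for u2 ends in contradiction.
Either choice for u6 ends in contradiction.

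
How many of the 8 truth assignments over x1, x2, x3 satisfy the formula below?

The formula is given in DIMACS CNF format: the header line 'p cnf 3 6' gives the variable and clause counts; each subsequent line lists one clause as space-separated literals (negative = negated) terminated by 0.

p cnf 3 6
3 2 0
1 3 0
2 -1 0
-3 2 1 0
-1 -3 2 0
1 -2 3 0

There are 2^3 = 8 truth assignments over (x1, x2, x3).
Check each against the 6 clauses (columns in the order x1, x2, x3):
  F F F  ✗ fails (x3 ∨ x2)
  F F T  ✗ fails (¬x3 ∨ x2 ∨ x1)
  F T F  ✗ fails (x1 ∨ x3)
  F T T  ✓ satisfies all
  T F F  ✗ fails (x3 ∨ x2)
  T F T  ✗ fails (x2 ∨ ¬x1)
  T T F  ✓ satisfies all
  T T T  ✓ satisfies all
3 of the 8 rows are models.

3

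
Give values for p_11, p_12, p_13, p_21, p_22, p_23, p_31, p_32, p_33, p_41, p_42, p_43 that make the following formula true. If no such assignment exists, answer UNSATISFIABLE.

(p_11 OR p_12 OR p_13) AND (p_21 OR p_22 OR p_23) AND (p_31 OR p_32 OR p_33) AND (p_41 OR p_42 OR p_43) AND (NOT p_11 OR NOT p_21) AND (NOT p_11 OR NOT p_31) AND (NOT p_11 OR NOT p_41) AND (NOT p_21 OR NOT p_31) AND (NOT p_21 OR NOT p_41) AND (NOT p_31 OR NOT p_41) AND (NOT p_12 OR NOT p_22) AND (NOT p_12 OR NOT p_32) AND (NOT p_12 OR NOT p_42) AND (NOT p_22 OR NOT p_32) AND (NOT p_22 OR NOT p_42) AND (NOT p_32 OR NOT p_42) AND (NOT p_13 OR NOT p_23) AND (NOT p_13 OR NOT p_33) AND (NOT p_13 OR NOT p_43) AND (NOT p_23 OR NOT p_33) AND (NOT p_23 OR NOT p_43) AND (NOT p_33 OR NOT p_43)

UNSATISFIABLE

Suppose p_11 = false.
Suppose p_12 = true.
The clause (NOT p_22) is unit, so p_22 = false.
The clause (NOT p_32) is unit, so p_32 = false.
The clause (NOT p_42) is unit, so p_42 = false.
Suppose p_21 = true.
The clause (NOT p_31) is unit, so p_31 = false.
The clause (p_33) is unit, so p_33 = true.
The clause (NOT p_41) is unit, so p_41 = false.
The clause (p_43) is unit, so p_43 = true.
But (NOT p_43) is also a unit clause — contradiction.
So p_21 must be the other value — set p_21 = false.
The clause (p_23) is unit, so p_23 = true.
The clause (NOT p_13) is unit, so p_13 = false.
The clause (NOT p_33) is unit, so p_33 = false.
The clause (p_31) is unit, so p_31 = true.
The clause (NOT p_41) is unit, so p_41 = false.
The clause (p_43) is unit, so p_43 = true.
But (NOT p_43) is also a unit clause — contradiction.
Neither p_21 = true nor p_21 = false works.
So p_12 must be the other value — set p_12 = false.
The clause (p_13) is unit, so p_13 = true.
The clause (NOT p_23) is unit, so p_23 = false.
The clause (NOT p_33) is unit, so p_33 = false.
The clause (NOT p_43) is unit, so p_43 = false.
Suppose p_21 = true.
The clause (NOT p_31) is unit, so p_31 = false.
The clause (p_32) is unit, so p_32 = true.
The clause (NOT p_41) is unit, so p_41 = false.
The clause (p_42) is unit, so p_42 = true.
But (NOT p_42) is also a unit clause — contradiction.
So p_21 must be the other value — set p_21 = false.
The clause (p_22) is unit, so p_22 = true.
The clause (NOT p_32) is unit, so p_32 = false.
The clause (p_31) is unit, so p_31 = true.
The clause (NOT p_41) is unit, so p_41 = false.
The clause (p_42) is unit, so p_42 = true.
But (NOT p_42) is also a unit clause — contradiction.
Neither p_21 = true nor p_21 = false works.
Neither p_12 = true nor p_12 = false works.
So p_11 must be the other value — set p_11 = true.
The clause (NOT p_21) is unit, so p_21 = false.
The clause (NOT p_31) is unit, so p_31 = false.
The clause (NOT p_41) is unit, so p_41 = false.
Suppose p_22 = true.
The clause (NOT p_12) is unit, so p_12 = false.
The clause (NOT p_32) is unit, so p_32 = false.
The clause (p_33) is unit, so p_33 = true.
The clause (NOT p_42) is unit, so p_42 = false.
The clause (p_43) is unit, so p_43 = true.
But (NOT p_43) is also a unit clause — contradiction.
So p_22 must be the other value — set p_22 = false.
The clause (p_23) is unit, so p_23 = true.
The clause (NOT p_13) is unit, so p_13 = false.
The clause (NOT p_33) is unit, so p_33 = false.
The clause (p_32) is unit, so p_32 = true.
The clause (NOT p_12) is unit, so p_12 = false.
The clause (NOT p_42) is unit, so p_42 = false.
The clause (p_43) is unit, so p_43 = true.
But (NOT p_43) is also a unit clause — contradiction.
Neither p_22 = true nor p_22 = false works.
Neither p_11 = true nor p_11 = false works.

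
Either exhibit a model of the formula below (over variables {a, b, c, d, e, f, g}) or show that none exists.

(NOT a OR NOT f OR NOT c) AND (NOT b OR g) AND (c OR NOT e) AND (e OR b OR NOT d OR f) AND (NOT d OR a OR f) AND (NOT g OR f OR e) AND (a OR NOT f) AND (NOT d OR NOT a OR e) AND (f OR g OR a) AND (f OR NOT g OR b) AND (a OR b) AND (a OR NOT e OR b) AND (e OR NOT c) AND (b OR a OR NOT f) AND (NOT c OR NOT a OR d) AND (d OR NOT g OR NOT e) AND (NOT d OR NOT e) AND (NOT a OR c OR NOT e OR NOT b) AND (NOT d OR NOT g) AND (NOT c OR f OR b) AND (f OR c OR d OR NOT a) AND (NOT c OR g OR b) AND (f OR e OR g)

Try b = true.
From the singleton clause (g), g = true.
From the singleton clause (NOT d), d = false.
From the singleton clause (NOT e), e = false.
From the singleton clause (f), f = true.
From the singleton clause (a), a = true.
From the singleton clause (NOT c), c = false.
All clauses are satisfied.

a: true, b: true, c: false, d: false, e: false, f: true, g: true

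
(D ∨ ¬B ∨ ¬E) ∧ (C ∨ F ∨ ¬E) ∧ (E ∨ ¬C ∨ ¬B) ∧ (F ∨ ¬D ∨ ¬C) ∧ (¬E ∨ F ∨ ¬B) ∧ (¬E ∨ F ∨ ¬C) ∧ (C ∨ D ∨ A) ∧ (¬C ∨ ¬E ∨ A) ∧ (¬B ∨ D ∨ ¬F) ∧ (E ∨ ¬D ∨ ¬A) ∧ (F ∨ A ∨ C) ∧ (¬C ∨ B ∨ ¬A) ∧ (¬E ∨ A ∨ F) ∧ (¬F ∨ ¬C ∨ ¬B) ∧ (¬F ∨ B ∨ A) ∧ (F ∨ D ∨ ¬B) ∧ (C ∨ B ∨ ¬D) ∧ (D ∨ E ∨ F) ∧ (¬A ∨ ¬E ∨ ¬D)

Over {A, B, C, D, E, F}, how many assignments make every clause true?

There are 2^6 = 64 truth assignments over (A, B, C, D, E, F).
Split on A. With A = True, the clauses containing A are satisfied and ¬A drops from the rest; 2 of the 2^5 = 32 assignments to the other variables satisfy what remains.
With A = False, by the same count on the reduced clause set, 2 assignments work.
Total: 2 + 2 = 4.

4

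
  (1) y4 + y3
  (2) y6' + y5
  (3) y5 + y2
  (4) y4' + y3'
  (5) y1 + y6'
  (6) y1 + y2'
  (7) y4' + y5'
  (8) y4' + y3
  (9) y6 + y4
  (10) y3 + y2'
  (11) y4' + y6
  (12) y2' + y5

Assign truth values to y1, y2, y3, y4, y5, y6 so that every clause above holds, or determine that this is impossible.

Try y4 = 0.
Unit clause (y3) forces y3 = 1.
Unit clause (y6) forces y6 = 1.
Unit clause (y5) forces y5 = 1.
Unit clause (y1) forces y1 = 1.
All clauses hold; y2 can take either value.

y1: 1; y2: 0; y3: 1; y4: 0; y5: 1; y6: 1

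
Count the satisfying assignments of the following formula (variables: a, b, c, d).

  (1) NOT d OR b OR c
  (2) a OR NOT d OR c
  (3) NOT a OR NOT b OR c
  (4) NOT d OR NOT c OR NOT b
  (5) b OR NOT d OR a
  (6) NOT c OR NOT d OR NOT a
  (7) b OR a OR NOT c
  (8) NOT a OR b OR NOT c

There are 2^4 = 16 truth assignments over (a, b, c, d).
Check each against the 8 clauses (columns in the order a, b, c, d):
  F F F F  ✓ satisfies all
  F F F T  ✗ fails (NOT d OR b OR c)
  F F T F  ✗ fails (b OR a OR NOT c)
  F F T T  ✗ fails (b OR NOT d OR a)
  F T F F  ✓ satisfies all
  F T F T  ✗ fails (a OR NOT d OR c)
  F T T F  ✓ satisfies all
  F T T T  ✗ fails (NOT d OR NOT c OR NOT b)
  T F F F  ✓ satisfies all
  T F F T  ✗ fails (NOT d OR b OR c)
  T F T F  ✗ fails (NOT a OR b OR NOT c)
  T F T T  ✗ fails (NOT c OR NOT d OR NOT a)
  T T F F  ✗ fails (NOT a OR NOT b OR c)
  T T F T  ✗ fails (NOT a OR NOT b OR c)
  T T T F  ✓ satisfies all
  T T T T  ✗ fails (NOT d OR NOT c OR NOT b)
5 of the 16 rows are models.

5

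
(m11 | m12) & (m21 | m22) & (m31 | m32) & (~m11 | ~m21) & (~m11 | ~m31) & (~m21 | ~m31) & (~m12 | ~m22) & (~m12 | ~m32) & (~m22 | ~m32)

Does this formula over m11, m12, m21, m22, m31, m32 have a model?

Case m11 = 1:
(~m21) alone gives m21 = 0.
(m22) alone gives m22 = 1.
(~m31) alone gives m31 = 0.
(m32) alone gives m32 = 1.
But (~m32) is also a unit clause — contradiction.
That branch fails; take m11 = 0 instead.
(m12) alone gives m12 = 1.
(~m22) alone gives m22 = 0.
(m21) alone gives m21 = 1.
(~m31) alone gives m31 = 0.
(m32) alone gives m32 = 1.
But (~m32) is also a unit clause — contradiction.
Neither m11 = 1 nor m11 = 0 works.
No assignment satisfies every clause.

Unsatisfiable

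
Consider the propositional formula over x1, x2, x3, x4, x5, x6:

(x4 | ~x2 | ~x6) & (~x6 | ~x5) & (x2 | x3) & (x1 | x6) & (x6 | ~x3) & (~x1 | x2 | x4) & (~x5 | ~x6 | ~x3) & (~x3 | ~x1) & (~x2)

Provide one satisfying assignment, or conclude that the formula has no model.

x1: 0, x2: 0, x3: 1, x4: 1, x5: 0, x6: 1

(~x2) alone gives x2 = 0.
(x3) alone gives x3 = 1.
(x6) alone gives x6 = 1.
(~x5) alone gives x5 = 0.
(~x1) alone gives x1 = 0.
Every clause is now satisfied; x4 is unconstrained.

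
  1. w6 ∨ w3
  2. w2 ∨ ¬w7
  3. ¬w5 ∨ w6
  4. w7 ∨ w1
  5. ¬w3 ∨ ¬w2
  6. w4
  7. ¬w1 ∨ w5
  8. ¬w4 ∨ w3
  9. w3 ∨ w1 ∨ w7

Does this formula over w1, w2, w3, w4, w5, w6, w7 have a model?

Yes

The clause (w4) is unit, so w4 = True.
The clause (w3) is unit, so w3 = True.
The clause (¬w2) is unit, so w2 = False.
The clause (¬w7) is unit, so w7 = False.
The clause (w1) is unit, so w1 = True.
The clause (w5) is unit, so w5 = True.
The clause (w6) is unit, so w6 = True.
All clauses are satisfied.
A satisfying assignment: w1 ↦ True, w2 ↦ False, w3 ↦ True, w4 ↦ True, w5 ↦ True, w6 ↦ True, w7 ↦ False.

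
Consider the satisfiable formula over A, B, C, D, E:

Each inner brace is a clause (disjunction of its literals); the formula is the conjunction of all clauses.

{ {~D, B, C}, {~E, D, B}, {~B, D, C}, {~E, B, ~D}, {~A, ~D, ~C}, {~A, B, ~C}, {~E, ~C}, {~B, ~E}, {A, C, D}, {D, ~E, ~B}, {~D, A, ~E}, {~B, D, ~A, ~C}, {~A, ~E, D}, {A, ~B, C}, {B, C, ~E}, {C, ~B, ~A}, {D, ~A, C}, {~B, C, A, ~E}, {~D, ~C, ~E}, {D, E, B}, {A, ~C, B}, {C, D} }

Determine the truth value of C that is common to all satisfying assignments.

Suppose C = 0.
Unit clause (D) forces D = 1.
Unit clause (B) forces B = 1.
Unit clause (~E) forces E = 0.
Unit clause (A) forces A = 1.
That conflicts with the unit clause (~A).
So every satisfying assignment has C = True.

True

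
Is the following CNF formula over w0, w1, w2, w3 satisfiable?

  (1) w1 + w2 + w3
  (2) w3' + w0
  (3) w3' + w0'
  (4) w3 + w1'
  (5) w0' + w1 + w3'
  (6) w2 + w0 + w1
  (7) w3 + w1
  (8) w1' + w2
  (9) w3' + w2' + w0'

Case w3 = 0:
From the singleton clause (w1'), w1 = 0.
But (w1) is also a unit clause — contradiction.
Backtrack on w3: now try w3 = 1.
From the singleton clause (w0), w0 = 1.
But (w0') is also a unit clause — contradiction.
Both values of w3 lead to a conflict.
No assignment satisfies every clause.

Unsatisfiable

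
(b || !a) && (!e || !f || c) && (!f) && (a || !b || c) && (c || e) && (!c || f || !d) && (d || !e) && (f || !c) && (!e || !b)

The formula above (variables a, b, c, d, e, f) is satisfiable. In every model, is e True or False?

True

Suppose e = false.
From the singleton clause (!f), f = false.
From the singleton clause (c), c = true.
But (!c) is also a unit clause — contradiction.
So every satisfying assignment has e = True.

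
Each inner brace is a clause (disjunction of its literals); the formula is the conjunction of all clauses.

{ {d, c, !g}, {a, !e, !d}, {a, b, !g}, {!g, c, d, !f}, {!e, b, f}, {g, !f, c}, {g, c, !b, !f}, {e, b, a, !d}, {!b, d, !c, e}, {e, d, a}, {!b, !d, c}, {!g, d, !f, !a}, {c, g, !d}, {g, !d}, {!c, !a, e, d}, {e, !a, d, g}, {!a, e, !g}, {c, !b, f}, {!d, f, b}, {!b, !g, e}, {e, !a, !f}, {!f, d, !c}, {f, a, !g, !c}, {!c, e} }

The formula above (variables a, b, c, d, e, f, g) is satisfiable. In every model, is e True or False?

Suppose e = false.
The clause (!c) is unit, so c = false.
Branch on d: set d = true.
The clause (!b) is unit, so b = false.
The clause (a) is unit, so a = true.
The clause (g) is unit, so g = true.
That conflicts with the unit clause (!g).
That branch fails; take d = false instead.
The clause (!g) is unit, so g = false.
The clause (!f) is unit, so f = false.
The clause (a) is unit, so a = true.
That conflicts with the unit clause (!a).
Both values of d lead to a conflict.
So every satisfying assignment has e = True.

True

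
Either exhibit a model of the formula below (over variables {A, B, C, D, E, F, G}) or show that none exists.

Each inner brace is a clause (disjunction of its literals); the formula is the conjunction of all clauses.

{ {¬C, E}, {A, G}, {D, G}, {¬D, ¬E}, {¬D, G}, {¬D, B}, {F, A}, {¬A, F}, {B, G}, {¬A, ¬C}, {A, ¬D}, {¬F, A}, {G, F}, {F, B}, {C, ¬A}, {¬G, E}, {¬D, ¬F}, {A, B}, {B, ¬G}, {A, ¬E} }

UNSATISFIABLE

Case C = False:
Unit clause (¬A) forces A = False.
Unit clause (G) forces G = True.
Unit clause (F) forces F = True.
But (¬F) is also a unit clause — contradiction.
So C must be the other value — set C = True.
Unit clause (E) forces E = True.
Unit clause (¬D) forces D = False.
Unit clause (G) forces G = True.
Unit clause (¬A) forces A = False.
But (A) is also a unit clause — contradiction.
Either choice for C ends in contradiction.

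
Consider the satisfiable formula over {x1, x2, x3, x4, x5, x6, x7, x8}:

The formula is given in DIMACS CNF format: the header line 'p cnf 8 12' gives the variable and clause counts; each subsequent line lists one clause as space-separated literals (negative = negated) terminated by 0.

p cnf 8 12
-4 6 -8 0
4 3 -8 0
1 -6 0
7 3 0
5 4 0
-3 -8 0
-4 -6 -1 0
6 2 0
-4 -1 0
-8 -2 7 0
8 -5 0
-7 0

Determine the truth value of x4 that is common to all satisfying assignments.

True

Suppose x4 = False.
Unit clause (x5) forces x5 = True.
Unit clause (x8) forces x8 = True.
Unit clause (x3) forces x3 = True.
But (¬x3) is also a unit clause — contradiction.
So every satisfying assignment has x4 = True.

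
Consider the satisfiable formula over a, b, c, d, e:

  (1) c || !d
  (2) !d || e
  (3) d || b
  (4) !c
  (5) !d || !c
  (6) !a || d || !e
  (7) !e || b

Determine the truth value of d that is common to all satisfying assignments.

False

Suppose d = true.
From the singleton clause (c), c = true.
But (!c) is also a unit clause — contradiction.
So every satisfying assignment has d = False.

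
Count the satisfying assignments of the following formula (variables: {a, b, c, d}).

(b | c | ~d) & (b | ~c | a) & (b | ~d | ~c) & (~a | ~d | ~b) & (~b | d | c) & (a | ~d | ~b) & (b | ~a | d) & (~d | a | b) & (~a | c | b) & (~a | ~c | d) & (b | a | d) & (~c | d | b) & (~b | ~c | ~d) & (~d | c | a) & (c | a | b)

There are 2^4 = 16 truth assignments over (a, b, c, d).
Check each against the 15 clauses (columns in the order a, b, c, d):
  F F F F  ✗ fails (b | a | d)
  F F F T  ✗ fails (b | c | ~d)
  F F T F  ✗ fails (b | ~c | a)
  F F T T  ✗ fails (b | ~c | a)
  F T F F  ✗ fails (~b | d | c)
  F T F T  ✗ fails (a | ~d | ~b)
  F T T F  ✓ satisfies all
  F T T T  ✗ fails (a | ~d | ~b)
  T F F F  ✗ fails (b | ~a | d)
  T F F T  ✗ fails (b | c | ~d)
  T F T F  ✗ fails (b | ~a | d)
  T F T T  ✗ fails (b | ~d | ~c)
  T T F F  ✗ fails (~b | d | c)
  T T F T  ✗ fails (~a | ~d | ~b)
  T T T F  ✗ fails (~a | ~c | d)
  T T T T  ✗ fails (~a | ~d | ~b)
1 of the 16 rows is a model.

1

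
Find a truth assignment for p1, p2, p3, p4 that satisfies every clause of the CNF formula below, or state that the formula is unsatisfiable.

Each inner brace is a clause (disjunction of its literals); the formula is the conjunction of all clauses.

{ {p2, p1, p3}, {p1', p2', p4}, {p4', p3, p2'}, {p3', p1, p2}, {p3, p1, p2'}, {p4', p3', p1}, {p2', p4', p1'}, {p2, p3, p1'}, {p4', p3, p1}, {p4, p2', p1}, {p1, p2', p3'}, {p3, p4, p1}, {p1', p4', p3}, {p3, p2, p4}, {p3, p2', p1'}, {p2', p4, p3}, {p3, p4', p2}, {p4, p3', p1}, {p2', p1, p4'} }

Case p2 = 0:
Case p1 = 1:
Unit clause (p3) forces p3 = 1.
All clauses hold; p4 can take either value.

p1 ↦ 1, p2 ↦ 0, p3 ↦ 1, p4 ↦ 1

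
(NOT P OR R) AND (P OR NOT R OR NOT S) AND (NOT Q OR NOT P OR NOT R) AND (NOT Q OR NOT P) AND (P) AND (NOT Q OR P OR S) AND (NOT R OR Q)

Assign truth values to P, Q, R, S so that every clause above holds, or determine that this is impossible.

Unit clause (P) forces P = true.
Unit clause (R) forces R = true.
Unit clause (NOT Q) forces Q = false.
But (Q) is also a unit clause — contradiction.

UNSATISFIABLE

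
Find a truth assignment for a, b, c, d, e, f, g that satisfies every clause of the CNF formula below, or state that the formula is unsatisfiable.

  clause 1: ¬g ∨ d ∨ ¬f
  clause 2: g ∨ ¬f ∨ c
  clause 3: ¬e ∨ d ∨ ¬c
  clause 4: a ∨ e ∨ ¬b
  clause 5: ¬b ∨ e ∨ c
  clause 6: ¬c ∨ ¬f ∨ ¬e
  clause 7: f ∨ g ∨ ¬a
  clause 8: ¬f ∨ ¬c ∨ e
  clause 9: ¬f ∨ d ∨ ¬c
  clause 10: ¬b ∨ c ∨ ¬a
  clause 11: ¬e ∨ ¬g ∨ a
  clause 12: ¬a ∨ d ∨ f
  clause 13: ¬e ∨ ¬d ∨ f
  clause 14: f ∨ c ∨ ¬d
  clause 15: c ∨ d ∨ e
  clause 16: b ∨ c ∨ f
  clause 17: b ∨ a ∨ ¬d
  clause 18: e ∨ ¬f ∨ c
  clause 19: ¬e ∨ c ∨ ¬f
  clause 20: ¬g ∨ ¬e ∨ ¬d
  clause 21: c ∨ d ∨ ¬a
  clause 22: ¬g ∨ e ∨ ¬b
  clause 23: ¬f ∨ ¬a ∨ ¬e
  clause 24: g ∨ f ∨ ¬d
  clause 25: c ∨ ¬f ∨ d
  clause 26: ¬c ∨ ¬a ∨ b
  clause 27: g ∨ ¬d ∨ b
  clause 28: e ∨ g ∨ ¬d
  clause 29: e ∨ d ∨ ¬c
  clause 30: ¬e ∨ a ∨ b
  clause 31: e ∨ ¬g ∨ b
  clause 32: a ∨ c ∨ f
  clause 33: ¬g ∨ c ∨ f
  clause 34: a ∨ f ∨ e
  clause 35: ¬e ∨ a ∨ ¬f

UNSATISFIABLE

Case g = False:
Case f = False:
The clause (¬a) is unit, so a = False.
The clause (¬d) is unit, so d = False.
The clause (c) is unit, so c = True.
The clause (¬e) is unit, so e = False.
But (e) is also a unit clause — contradiction.
So f must be the other value — set f = True.
The clause (c) is unit, so c = True.
The clause (¬e) is unit, so e = False.
But (e) is also a unit clause — contradiction.
Both values of f lead to a conflict.
So g must be the other value — set g = True.
Case d = True:
The clause (¬e) is unit, so e = False.
The clause (¬b) is unit, so b = False.
But (b) is also a unit clause — contradiction.
So d must be the other value — set d = False.
The clause (¬f) is unit, so f = False.
The clause (¬a) is unit, so a = False.
The clause (¬e) is unit, so e = False.
But (e) is also a unit clause — contradiction.
Both values of d lead to a conflict.
Both values of g lead to a conflict.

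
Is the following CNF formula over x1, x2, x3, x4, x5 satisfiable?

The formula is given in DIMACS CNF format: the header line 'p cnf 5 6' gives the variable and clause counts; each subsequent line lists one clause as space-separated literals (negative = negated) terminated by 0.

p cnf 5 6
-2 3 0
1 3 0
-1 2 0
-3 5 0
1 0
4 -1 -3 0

Unit clause (x1) forces x1 = True.
Unit clause (x2) forces x2 = True.
Unit clause (x3) forces x3 = True.
Unit clause (x5) forces x5 = True.
Unit clause (x4) forces x4 = True.
All clauses are satisfied.
A satisfying assignment: x1: True; x2: True; x3: True; x4: True; x5: True.

Yes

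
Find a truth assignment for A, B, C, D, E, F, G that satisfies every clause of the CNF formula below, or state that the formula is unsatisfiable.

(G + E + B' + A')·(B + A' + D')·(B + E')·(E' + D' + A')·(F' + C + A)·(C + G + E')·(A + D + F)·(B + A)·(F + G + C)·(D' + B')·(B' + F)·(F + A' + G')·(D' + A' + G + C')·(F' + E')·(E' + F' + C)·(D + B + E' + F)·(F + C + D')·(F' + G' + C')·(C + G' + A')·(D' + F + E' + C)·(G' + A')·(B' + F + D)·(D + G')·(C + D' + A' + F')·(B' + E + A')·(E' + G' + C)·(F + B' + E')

Try B = 0.
The clause (E') is unit, so E = 0.
The clause (A) is unit, so A = 1.
The clause (D') is unit, so D = 0.
The clause (G') is unit, so G = 0.
Try F = 1.
No clause remains; C is free.

A: 1; B: 0; C: 1; D: 0; E: 0; F: 1; G: 0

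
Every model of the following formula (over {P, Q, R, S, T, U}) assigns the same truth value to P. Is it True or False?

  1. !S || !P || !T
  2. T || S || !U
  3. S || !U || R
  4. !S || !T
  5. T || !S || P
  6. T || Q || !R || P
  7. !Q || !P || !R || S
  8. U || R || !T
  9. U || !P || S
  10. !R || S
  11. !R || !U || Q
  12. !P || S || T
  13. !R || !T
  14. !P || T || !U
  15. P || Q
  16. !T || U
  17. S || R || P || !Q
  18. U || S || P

True

Suppose P = false.
From the singleton clause (Q), Q = true.
Suppose S = false.
From the singleton clause (!R), R = false.
But (R) is also a unit clause — contradiction.
That branch fails; take S = true instead.
From the singleton clause (!T), T = false.
But (T) is also a unit clause — contradiction.
Neither S = true nor S = false works.
So every satisfying assignment has P = True.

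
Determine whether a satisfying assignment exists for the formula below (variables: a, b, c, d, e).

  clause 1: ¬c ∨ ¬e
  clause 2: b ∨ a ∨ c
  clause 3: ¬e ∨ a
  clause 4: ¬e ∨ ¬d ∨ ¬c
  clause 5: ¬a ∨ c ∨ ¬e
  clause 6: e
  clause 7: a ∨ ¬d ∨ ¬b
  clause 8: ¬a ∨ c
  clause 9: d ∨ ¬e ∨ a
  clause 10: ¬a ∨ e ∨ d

Unit clause (e) forces e = True.
Unit clause (¬c) forces c = False.
Unit clause (a) forces a = True.
But (¬a) is also a unit clause — contradiction.
No assignment satisfies every clause.

No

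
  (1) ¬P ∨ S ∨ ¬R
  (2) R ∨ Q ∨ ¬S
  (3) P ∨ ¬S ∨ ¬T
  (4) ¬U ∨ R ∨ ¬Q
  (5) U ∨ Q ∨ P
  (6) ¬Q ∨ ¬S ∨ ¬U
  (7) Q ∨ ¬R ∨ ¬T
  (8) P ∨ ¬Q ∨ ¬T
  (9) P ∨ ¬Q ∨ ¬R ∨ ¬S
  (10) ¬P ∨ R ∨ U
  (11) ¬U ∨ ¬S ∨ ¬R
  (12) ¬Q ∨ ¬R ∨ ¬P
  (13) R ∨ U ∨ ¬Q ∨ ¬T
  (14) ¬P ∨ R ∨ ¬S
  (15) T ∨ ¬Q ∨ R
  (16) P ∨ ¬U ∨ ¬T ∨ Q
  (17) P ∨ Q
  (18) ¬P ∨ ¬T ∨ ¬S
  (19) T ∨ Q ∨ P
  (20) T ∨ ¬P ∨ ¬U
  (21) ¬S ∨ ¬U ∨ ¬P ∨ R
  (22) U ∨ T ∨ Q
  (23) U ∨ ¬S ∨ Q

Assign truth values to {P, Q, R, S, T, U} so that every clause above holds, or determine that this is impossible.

Case P = False:
The clause (Q) is unit, so Q = True.
The clause (¬T) is unit, so T = False.
The clause (R) is unit, so R = True.
The clause (¬S) is unit, so S = False.
No clause remains; U is free.

P ↦ False; Q ↦ True; R ↦ True; S ↦ False; T ↦ False; U ↦ True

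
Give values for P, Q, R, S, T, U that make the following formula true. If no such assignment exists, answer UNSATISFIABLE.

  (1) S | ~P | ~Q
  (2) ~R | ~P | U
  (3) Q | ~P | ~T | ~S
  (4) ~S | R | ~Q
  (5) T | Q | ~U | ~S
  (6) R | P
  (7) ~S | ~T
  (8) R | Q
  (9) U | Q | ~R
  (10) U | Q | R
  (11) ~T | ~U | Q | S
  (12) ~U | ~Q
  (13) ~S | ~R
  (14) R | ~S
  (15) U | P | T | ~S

P: 1,  Q: 0,  R: 1,  S: 0,  T: 0,  U: 1

Branch on R: set R = 1.
(~S) alone gives S = 0.
Branch on P: set P = 1.
(~Q) alone gives Q = 0.
(U) alone gives U = 1.
(~T) alone gives T = 0.
Every clause now holds.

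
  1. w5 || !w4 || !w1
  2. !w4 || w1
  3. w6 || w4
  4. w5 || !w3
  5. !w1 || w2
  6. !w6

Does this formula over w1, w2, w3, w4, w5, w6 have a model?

The clause (!w6) is unit, so w6 = false.
The clause (w4) is unit, so w4 = true.
The clause (w1) is unit, so w1 = true.
The clause (w5) is unit, so w5 = true.
The clause (w2) is unit, so w2 = true.
All clauses hold; w3 can take either value.
A satisfying assignment: w1: true,  w2: true,  w3: true,  w4: true,  w5: true,  w6: false.

Satisfiable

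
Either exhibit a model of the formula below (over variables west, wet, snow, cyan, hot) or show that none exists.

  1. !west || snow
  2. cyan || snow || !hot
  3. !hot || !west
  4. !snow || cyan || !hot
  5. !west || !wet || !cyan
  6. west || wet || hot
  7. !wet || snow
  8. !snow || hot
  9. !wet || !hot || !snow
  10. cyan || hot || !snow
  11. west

Unit clause (west) forces west = true.
Unit clause (snow) forces snow = true.
Unit clause (!hot) forces hot = false.
But (hot) is also a unit clause — contradiction.

UNSATISFIABLE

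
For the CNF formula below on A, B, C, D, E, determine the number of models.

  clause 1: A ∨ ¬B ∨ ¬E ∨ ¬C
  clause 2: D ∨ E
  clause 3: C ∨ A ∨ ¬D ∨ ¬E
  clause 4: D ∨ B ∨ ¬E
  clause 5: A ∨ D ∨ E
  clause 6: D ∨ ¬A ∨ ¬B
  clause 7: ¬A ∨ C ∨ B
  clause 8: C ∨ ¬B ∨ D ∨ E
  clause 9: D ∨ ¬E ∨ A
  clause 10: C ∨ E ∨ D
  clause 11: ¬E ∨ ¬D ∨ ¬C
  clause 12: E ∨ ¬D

There are 2^5 = 32 truth assignments over (A, B, C, D, E).
Split on C. With C = True, the clauses containing C are satisfied and ¬C drops from the rest; 0 of the 2^4 = 16 assignments to the other variables satisfy what remains.
With C = False, by the same count on the reduced clause set, 1 assignment works.
Total: 0 + 1 = 1.

1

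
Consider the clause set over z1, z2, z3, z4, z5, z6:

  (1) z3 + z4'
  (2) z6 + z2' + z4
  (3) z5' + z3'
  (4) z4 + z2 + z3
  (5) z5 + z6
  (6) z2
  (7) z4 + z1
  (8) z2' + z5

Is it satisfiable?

(z2) alone gives z2 = 1.
(z5) alone gives z5 = 1.
(z3') alone gives z3 = 0.
(z4') alone gives z4 = 0.
(z6) alone gives z6 = 1.
(z1) alone gives z1 = 1.
This assignment satisfies each clause.
A satisfying assignment: z1 ↦ 1,  z2 ↦ 1,  z3 ↦ 0,  z4 ↦ 0,  z5 ↦ 1,  z6 ↦ 1.

Yes, satisfiable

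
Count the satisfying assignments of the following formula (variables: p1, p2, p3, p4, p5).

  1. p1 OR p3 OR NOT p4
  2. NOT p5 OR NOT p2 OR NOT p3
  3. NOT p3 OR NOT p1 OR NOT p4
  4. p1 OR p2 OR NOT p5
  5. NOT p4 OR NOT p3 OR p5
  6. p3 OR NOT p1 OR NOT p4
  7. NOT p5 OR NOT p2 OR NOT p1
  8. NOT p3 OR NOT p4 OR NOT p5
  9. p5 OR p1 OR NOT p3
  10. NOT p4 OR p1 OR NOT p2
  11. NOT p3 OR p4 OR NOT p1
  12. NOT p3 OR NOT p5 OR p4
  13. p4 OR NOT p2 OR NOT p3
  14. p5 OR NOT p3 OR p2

6

There are 2^5 = 32 truth assignments over (p1, p2, p3, p4, p5).
Split on p2. With p2 = true, the clauses containing p2 are satisfied and NOT p2 drops from the rest; 3 of the 2^4 = 16 assignments to the other variables satisfy what remains.
With p2 = false, by the same count on the reduced clause set, 3 assignments work.
Total: 3 + 3 = 6.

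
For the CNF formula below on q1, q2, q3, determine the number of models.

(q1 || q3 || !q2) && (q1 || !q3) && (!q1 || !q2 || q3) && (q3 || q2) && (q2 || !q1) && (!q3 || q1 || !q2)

There are 2^3 = 8 truth assignments over (q1, q2, q3).
Check each against the 6 clauses (columns in the order q1, q2, q3):
  F F F  ✗ fails (q3 || q2)
  F F T  ✗ fails (q1 || !q3)
  F T F  ✗ fails (q1 || q3 || !q2)
  F T T  ✗ fails (q1 || !q3)
  T F F  ✗ fails (q3 || q2)
  T F T  ✗ fails (q2 || !q1)
  T T F  ✗ fails (!q1 || !q2 || q3)
  T T T  ✓ satisfies all
1 of the 8 rows is a model.

1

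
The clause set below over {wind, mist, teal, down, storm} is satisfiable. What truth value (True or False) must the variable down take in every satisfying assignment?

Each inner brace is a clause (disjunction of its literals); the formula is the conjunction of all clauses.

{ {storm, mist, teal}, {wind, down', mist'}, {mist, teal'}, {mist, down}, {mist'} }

True

Suppose down = 0.
Unit clause (mist) forces mist = 1.
Now (mist') is unsatisfied and unit — conflict.
So every satisfying assignment has down = True.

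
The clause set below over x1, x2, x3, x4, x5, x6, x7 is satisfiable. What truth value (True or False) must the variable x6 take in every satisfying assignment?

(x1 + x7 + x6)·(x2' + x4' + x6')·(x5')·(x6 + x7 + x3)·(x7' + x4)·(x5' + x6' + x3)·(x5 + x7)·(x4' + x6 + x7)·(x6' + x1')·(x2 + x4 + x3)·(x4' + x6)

True

Suppose x6 = 0.
Unit clause (x5') forces x5 = 0.
Unit clause (x7) forces x7 = 1.
Unit clause (x4) forces x4 = 1.
Now (x4') is unsatisfied and unit — conflict.
So every satisfying assignment has x6 = True.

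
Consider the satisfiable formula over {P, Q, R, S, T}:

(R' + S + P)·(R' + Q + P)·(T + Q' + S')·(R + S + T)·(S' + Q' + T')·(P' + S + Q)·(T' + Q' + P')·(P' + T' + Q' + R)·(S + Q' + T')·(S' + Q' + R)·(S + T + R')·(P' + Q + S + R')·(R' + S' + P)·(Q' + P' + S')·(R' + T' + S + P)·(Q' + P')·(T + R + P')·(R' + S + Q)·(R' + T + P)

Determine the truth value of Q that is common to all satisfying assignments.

Suppose Q = 1.
(P') alone gives P = 0.
Suppose R = 0.
(S') alone gives S = 0.
(T) alone gives T = 1.
But (T') is also a unit clause — contradiction.
Backtrack on R: now try R = 1.
(S) alone gives S = 1.
But (S') is also a unit clause — contradiction.
Either choice for R ends in contradiction.
So every satisfying assignment has Q = False.

False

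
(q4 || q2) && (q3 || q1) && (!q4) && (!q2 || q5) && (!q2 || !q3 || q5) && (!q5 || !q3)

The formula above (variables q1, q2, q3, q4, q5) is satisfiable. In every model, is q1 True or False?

True

Suppose q1 = false.
Unit clause (q3) forces q3 = true.
Unit clause (!q4) forces q4 = false.
Unit clause (q2) forces q2 = true.
Unit clause (q5) forces q5 = true.
But (!q5) is also a unit clause — contradiction.
So every satisfying assignment has q1 = True.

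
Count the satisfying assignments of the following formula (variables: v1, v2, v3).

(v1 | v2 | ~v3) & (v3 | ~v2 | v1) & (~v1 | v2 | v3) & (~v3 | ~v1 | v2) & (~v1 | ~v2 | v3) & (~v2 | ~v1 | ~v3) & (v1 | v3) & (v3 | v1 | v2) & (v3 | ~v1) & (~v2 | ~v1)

1

There are 2^3 = 8 truth assignments over (v1, v2, v3).
Check each against the 10 clauses (columns in the order v1, v2, v3):
  F F F  ✗ fails (v1 | v3)
  F F T  ✗ fails (v1 | v2 | ~v3)
  F T F  ✗ fails (v3 | ~v2 | v1)
  F T T  ✓ satisfies all
  T F F  ✗ fails (~v1 | v2 | v3)
  T F T  ✗ fails (~v3 | ~v1 | v2)
  T T F  ✗ fails (~v1 | ~v2 | v3)
  T T T  ✗ fails (~v2 | ~v1 | ~v3)
1 of the 8 rows is a model.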